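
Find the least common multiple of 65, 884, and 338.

57460

65 = 5 × 13
884 = 2^2 × 13 × 17
338 = 2 × 13^2
LCM(65, 884, 338) = 2^2 × 5 × 13^2 × 17 = 57460.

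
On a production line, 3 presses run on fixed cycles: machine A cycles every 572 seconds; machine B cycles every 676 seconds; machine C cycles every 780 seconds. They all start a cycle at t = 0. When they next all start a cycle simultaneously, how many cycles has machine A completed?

195 cycles

All finish a whole number of cycles simultaneously at t = LCM of the periods.
572 = 2^2 × 11 × 13
676 = 2^2 × 13^2
780 = 2^2 × 3 × 5 × 13
LCM(572, 676, 780) = 2^2 × 3 × 5 × 11 × 13^2 = 111540.
Cycles for period 572: 111540 / 572 = 195.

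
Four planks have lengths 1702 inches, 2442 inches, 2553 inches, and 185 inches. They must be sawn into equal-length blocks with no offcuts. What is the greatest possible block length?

37 inches

The block length must divide every plank, so the greatest is gcd(1702, 2442, 2553, 185).
1702 = 2 × 23 × 37
2442 = 2 × 3 × 11 × 37
2553 = 3 × 23 × 37
185 = 5 × 37
gcd(1702, 2442, 2553, 185) = 37.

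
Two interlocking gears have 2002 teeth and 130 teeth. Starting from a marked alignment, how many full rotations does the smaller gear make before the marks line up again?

The first common completion time is the LCM of the periods.
2002 = 2 × 7 × 11 × 13
130 = 2 × 5 × 13
LCM(2002, 130) = 2 × 5 × 7 × 11 × 13 = 10010.
Rotations for period 130: 10010 / 130 = 77.

77 rotations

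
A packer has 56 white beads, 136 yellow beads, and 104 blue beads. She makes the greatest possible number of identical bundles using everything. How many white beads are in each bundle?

Number of bundles = gcd(56, 136, 104).
56 = 2^3 × 7
136 = 2^3 × 17
104 = 2^3 × 13
gcd(56, 136, 104) = 2^3 = 8.
white beads per bundle = 56 / 8 = 7.

7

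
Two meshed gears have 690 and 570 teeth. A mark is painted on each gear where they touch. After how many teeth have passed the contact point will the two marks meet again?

13110 teeth

They coincide at every common multiple of the periods; the first is the LCM.
690 = 2 × 3 × 5 × 23
570 = 2 × 3 × 5 × 19
LCM(690, 570) = 2 × 3 × 5 × 19 × 23 = 13110.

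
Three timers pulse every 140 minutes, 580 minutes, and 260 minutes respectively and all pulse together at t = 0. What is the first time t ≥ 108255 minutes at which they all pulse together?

158340 minutes

Joint pulses occur at multiples of LCM(140, 580, 260).
140 = 2^2 × 5 × 7
580 = 2^2 × 5 × 29
260 = 2^2 × 5 × 13
LCM(140, 580, 260) = 2^2 × 5 × 7 × 13 × 29 = 52780.
Smallest multiple of 52780 that is ≥ 108255: ⌈108255/52780⌉ × 52780 = 3 × 52780 = 158340.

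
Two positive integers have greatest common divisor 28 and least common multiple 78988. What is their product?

For any two positive integers, gcd × lcm = product = 28 × 78988 = 2211664.

2211664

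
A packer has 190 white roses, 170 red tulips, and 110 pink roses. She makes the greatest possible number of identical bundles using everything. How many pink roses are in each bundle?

Number of bundles = gcd(190, 170, 110).
190 = 2 × 5 × 19
170 = 2 × 5 × 17
110 = 2 × 5 × 11
gcd(190, 170, 110) = 2 × 5 = 10.
pink roses per bundle = 110 / 10 = 11.

11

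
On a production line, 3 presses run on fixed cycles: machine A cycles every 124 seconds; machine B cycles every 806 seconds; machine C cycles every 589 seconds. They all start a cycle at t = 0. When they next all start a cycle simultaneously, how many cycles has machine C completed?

The first common completion time is the LCM of the periods.
124 = 2^2 × 31
806 = 2 × 13 × 31
589 = 19 × 31
LCM(124, 806, 589) = 2^2 × 13 × 19 × 31 = 30628.
Cycles for period 589: 30628 / 589 = 52.

52 cycles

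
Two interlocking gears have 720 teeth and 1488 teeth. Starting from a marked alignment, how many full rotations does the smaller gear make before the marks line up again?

31 rotations

They are all back at their starting positions together after one LCM of the periods.
720 = 2^4 × 3^2 × 5
1488 = 2^4 × 3 × 31
LCM(720, 1488) = 2^4 × 3^2 × 5 × 31 = 22320.
Rotations for period 720: 22320 / 720 = 31.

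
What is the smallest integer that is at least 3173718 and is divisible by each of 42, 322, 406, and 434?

The integer must be a common multiple of 42, 322, 406, and 434, so a multiple of their LCM.
42 = 2 × 3 × 7
322 = 2 × 7 × 23
406 = 2 × 7 × 29
434 = 2 × 7 × 31
LCM(42, 322, 406, 434) = 2 × 3 × 7 × 23 × 29 × 31 = 868434.
Smallest multiple of 868434 that is ≥ 3173718: ⌈3173718/868434⌉ × 868434 = 4 × 868434 = 3473736.

3473736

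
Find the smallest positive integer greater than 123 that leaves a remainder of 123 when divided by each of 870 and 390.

11433

N − 123 must be a common multiple of 870 and 390.
870 = 2 × 3 × 5 × 29
390 = 2 × 3 × 5 × 13
LCM(870, 390) = 2 × 3 × 5 × 13 × 29 = 11310.
Smallest N > 123 is LCM + 123 = 11310 + 123 = 11433.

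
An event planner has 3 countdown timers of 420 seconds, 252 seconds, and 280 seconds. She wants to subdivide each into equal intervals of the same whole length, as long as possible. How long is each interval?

28 seconds

The interval must divide each timer length; the longest such is the gcd.
420 = 2^2 × 3 × 5 × 7
252 = 2^2 × 3^2 × 7
280 = 2^3 × 5 × 7
gcd(420, 252, 280) = 2^2 × 7 = 28.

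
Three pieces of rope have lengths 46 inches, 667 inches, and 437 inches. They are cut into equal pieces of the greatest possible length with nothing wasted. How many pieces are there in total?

Piece length = gcd(46, 667, 437).
46 = 2 × 23
667 = 23 × 29
437 = 19 × 23
gcd(46, 667, 437) = 23.
Total pieces = 46/23 + 667/23 + 437/23 = 2 + 29 + 19 = 50.

50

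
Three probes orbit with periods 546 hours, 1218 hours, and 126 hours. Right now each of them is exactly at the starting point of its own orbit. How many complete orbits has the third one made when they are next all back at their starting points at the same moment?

377 orbits

They are all back at their starting positions together after one LCM of the periods.
546 = 2 × 3 × 7 × 13
1218 = 2 × 3 × 7 × 29
126 = 2 × 3^2 × 7
LCM(546, 1218, 126) = 2 × 3^2 × 7 × 13 × 29 = 47502.
Orbits for period 126: 47502 / 126 = 377.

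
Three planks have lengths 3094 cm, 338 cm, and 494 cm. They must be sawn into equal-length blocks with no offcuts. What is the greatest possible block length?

This is the greatest common divisor of 3094, 338, and 494.
3094 = 2 × 7 × 13 × 17
338 = 2 × 13^2
494 = 2 × 13 × 19
gcd(3094, 338, 494) = 2 × 13 = 26.

26 cm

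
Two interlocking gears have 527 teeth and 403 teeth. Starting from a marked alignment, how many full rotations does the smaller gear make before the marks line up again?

17 rotations

All finish a whole number of cycles simultaneously at t = LCM of the periods.
527 = 17 × 31
403 = 13 × 31
LCM(527, 403) = 13 × 17 × 31 = 6851.
Rotations for period 403: 6851 / 403 = 17.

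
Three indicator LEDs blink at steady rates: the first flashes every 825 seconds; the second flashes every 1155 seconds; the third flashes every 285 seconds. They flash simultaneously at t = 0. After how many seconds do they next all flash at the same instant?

We need the least common multiple of the intervals.
825 = 3 × 5^2 × 11
1155 = 3 × 5 × 7 × 11
285 = 3 × 5 × 19
LCM(825, 1155, 285) = 3 × 5^2 × 7 × 11 × 19 = 109725.

109725 seconds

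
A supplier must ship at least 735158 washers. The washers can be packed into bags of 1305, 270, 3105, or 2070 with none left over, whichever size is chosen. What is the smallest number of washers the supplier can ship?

The number of washers must be a common multiple of 1305, 270, 3105, and 2070, so a multiple of their LCM.
1305 = 3^2 × 5 × 29
270 = 2 × 3^3 × 5
3105 = 3^3 × 5 × 23
2070 = 2 × 3^2 × 5 × 23
LCM(1305, 270, 3105, 2070) = 2 × 3^3 × 5 × 23 × 29 = 180090.
Smallest multiple of 180090 that is ≥ 735158: ⌈735158/180090⌉ × 180090 = 5 × 180090 = 900450.

900450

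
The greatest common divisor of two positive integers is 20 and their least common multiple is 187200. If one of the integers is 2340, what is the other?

For two integers, gcd × lcm = product, so the other is (20 × 187200) / 2340 = 3744000 / 2340 = 1600.

1600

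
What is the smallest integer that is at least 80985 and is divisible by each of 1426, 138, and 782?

The integer must be a common multiple of 1426, 138, and 782, so a multiple of their LCM.
1426 = 2 × 23 × 31
138 = 2 × 3 × 23
782 = 2 × 17 × 23
LCM(1426, 138, 782) = 2 × 3 × 17 × 23 × 31 = 72726.
Smallest multiple of 72726 that is ≥ 80985: ⌈80985/72726⌉ × 72726 = 2 × 72726 = 145452.

145452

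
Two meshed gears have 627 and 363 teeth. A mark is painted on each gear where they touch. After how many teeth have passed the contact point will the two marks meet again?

6897 teeth

We need the least common multiple of the intervals.
627 = 3 × 11 × 19
363 = 3 × 11^2
LCM(627, 363) = 3 × 11^2 × 19 = 6897.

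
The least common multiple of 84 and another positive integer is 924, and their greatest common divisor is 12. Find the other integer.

gcd × lcm = product of the two integers, so the other integer is (12 × 924) / 84 = 132.

132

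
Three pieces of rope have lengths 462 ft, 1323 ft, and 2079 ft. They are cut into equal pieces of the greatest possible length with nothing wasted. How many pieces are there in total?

184

Piece length = gcd(462, 1323, 2079).
462 = 2 × 3 × 7 × 11
1323 = 3^3 × 7^2
2079 = 3^3 × 7 × 11
gcd(462, 1323, 2079) = 3 × 7 = 21.
Total pieces = 462/21 + 1323/21 + 2079/21 = 22 + 63 + 99 = 184.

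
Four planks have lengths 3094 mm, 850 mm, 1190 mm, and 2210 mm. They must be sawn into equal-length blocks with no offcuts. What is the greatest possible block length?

34 mm

The block length must divide every plank, so the greatest is gcd(3094, 850, 1190, 2210).
3094 = 2 × 7 × 13 × 17
850 = 2 × 5^2 × 17
1190 = 2 × 5 × 7 × 17
2210 = 2 × 5 × 13 × 17
gcd(3094, 850, 1190, 2210) = 2 × 17 = 34.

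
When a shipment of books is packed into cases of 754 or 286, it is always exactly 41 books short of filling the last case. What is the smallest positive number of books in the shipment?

8253

Being 41 short of a full case of size k means N ≡ −41 (mod k), i.e. N + 41 is a multiple of each size.
754 = 2 × 13 × 29
286 = 2 × 11 × 13
LCM(754, 286) = 2 × 11 × 13 × 29 = 8294.
Smallest positive N is 8294 − 41 = 8253.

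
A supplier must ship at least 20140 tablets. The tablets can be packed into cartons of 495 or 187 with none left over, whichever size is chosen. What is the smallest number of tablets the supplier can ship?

25245

The number of tablets must be a common multiple of 495 and 187, so a multiple of their LCM.
495 = 3^2 × 5 × 11
187 = 11 × 17
LCM(495, 187) = 3^2 × 5 × 11 × 17 = 8415.
Smallest multiple of 8415 that is ≥ 20140: ⌈20140/8415⌉ × 8415 = 3 × 8415 = 25245.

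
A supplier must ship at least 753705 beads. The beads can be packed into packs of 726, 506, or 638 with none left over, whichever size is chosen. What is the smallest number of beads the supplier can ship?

968484

The number of beads must be a common multiple of 726, 506, and 638, so a multiple of their LCM.
726 = 2 × 3 × 11^2
506 = 2 × 11 × 23
638 = 2 × 11 × 29
LCM(726, 506, 638) = 2 × 3 × 11^2 × 23 × 29 = 484242.
Smallest multiple of 484242 that is ≥ 753705: ⌈753705/484242⌉ × 484242 = 2 × 484242 = 968484.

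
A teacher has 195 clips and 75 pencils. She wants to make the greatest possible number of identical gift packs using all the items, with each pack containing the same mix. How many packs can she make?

15 packs

The pack count must divide each quantity, so the greatest is gcd(195, 75).
195 = 3 × 5 × 13
75 = 3 × 5^2
gcd(195, 75) = 3 × 5 = 15.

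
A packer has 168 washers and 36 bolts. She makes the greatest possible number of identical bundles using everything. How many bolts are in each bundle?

3

Number of bundles = gcd(168, 36).
168 = 2^3 × 3 × 7
36 = 2^2 × 3^2
gcd(168, 36) = 2^2 × 3 = 12.
bolts per bundle = 36 / 12 = 3.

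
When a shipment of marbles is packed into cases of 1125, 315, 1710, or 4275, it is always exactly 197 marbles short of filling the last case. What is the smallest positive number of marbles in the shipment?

Being 197 short of a full case of size k means N ≡ −197 (mod k), i.e. N + 197 is a multiple of each size.
1125 = 3^2 × 5^3
315 = 3^2 × 5 × 7
1710 = 2 × 3^2 × 5 × 19
4275 = 3^2 × 5^2 × 19
LCM(1125, 315, 1710, 4275) = 2 × 3^2 × 5^3 × 7 × 19 = 299250.
Smallest positive N is 299250 − 197 = 299053.

299053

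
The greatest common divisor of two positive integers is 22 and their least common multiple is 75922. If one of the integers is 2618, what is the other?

638

For two integers, gcd × lcm = product, so the other is (22 × 75922) / 2618 = 1670284 / 2618 = 638.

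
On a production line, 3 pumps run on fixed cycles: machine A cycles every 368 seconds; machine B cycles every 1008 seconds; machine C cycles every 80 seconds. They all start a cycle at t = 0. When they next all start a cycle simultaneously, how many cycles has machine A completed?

315 cycles

The first common completion time is the LCM of the periods.
368 = 2^4 × 23
1008 = 2^4 × 3^2 × 7
80 = 2^4 × 5
LCM(368, 1008, 80) = 2^4 × 3^2 × 5 × 7 × 23 = 115920.
Cycles for period 368: 115920 / 368 = 315.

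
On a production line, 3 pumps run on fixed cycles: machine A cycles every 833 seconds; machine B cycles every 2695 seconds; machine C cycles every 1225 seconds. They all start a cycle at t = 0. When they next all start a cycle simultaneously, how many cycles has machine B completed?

85 cycles

They are all back at their starting positions together after one LCM of the periods.
833 = 7^2 × 17
2695 = 5 × 7^2 × 11
1225 = 5^2 × 7^2
LCM(833, 2695, 1225) = 5^2 × 7^2 × 11 × 17 = 229075.
Cycles for period 2695: 229075 / 2695 = 85.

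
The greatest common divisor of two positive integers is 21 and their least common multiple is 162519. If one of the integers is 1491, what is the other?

For two integers, gcd × lcm = product, so the other is (21 × 162519) / 1491 = 3412899 / 1491 = 2289.

2289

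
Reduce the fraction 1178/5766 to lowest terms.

1178 = 2 × 19 × 31
5766 = 2 × 3 × 31^2
gcd(1178, 5766) = 2 × 31 = 62.
Divide numerator and denominator by 62: 1178/5766 = 19/93.

19/93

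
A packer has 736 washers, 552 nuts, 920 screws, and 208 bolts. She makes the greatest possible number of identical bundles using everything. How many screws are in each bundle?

Number of bundles = gcd(736, 552, 920, 208).
736 = 2^5 × 23
552 = 2^3 × 3 × 23
920 = 2^3 × 5 × 23
208 = 2^4 × 13
gcd(736, 552, 920, 208) = 2^3 = 8.
screws per bundle = 920 / 8 = 115.

115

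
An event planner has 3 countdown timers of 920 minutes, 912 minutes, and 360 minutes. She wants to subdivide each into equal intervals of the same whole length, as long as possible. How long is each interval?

The interval must divide each timer length; the longest such is the gcd.
920 = 2^3 × 5 × 23
912 = 2^4 × 3 × 19
360 = 2^3 × 3^2 × 5
gcd(920, 912, 360) = 2^3 = 8.

8 minutes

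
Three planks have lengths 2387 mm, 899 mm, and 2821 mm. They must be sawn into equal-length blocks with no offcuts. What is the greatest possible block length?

The block length must divide every plank, so the greatest is gcd(2387, 899, 2821).
2387 = 7 × 11 × 31
899 = 29 × 31
2821 = 7 × 13 × 31
gcd(2387, 899, 2821) = 31.

31 mm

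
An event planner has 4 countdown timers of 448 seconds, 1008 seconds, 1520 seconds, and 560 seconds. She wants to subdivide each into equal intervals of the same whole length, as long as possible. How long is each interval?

The interval must divide each timer length; the longest such is the gcd.
448 = 2^6 × 7
1008 = 2^4 × 3^2 × 7
1520 = 2^4 × 5 × 19
560 = 2^4 × 5 × 7
gcd(448, 1008, 1520, 560) = 2^4 = 16.

16 seconds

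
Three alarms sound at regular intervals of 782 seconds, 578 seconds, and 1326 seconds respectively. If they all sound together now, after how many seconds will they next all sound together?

They coincide at every common multiple of the periods; the first is the LCM.
782 = 2 × 17 × 23
578 = 2 × 17^2
1326 = 2 × 3 × 13 × 17
LCM(782, 578, 1326) = 2 × 3 × 13 × 17^2 × 23 = 518466.

518466 seconds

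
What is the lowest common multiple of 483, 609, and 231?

154077

483 = 3 × 7 × 23
609 = 3 × 7 × 29
231 = 3 × 7 × 11
LCM(483, 609, 231) = 3 × 7 × 11 × 23 × 29 = 154077.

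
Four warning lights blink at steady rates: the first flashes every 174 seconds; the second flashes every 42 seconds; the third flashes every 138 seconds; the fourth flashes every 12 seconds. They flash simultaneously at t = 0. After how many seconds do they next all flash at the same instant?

The first simultaneous occurrence is after LCM of the individual periods.
174 = 2 × 3 × 29
42 = 2 × 3 × 7
138 = 2 × 3 × 23
12 = 2^2 × 3
LCM(174, 42, 138, 12) = 2^2 × 3 × 7 × 23 × 29 = 56028.

56028 seconds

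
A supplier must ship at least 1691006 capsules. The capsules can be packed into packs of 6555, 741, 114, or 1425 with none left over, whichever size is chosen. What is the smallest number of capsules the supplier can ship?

The number of capsules must be a common multiple of 6555, 741, 114, and 1425, so a multiple of their LCM.
6555 = 3 × 5 × 19 × 23
741 = 3 × 13 × 19
114 = 2 × 3 × 19
1425 = 3 × 5^2 × 19
LCM(6555, 741, 114, 1425) = 2 × 3 × 5^2 × 13 × 19 × 23 = 852150.
Smallest multiple of 852150 that is ≥ 1691006: ⌈1691006/852150⌉ × 852150 = 2 × 852150 = 1704300.

1704300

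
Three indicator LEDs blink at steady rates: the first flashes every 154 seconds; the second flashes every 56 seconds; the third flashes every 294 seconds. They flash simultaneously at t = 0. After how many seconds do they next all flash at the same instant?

12936 seconds

The first simultaneous occurrence is after LCM of the individual periods.
154 = 2 × 7 × 11
56 = 2^3 × 7
294 = 2 × 3 × 7^2
LCM(154, 56, 294) = 2^3 × 3 × 7^2 × 11 = 12936.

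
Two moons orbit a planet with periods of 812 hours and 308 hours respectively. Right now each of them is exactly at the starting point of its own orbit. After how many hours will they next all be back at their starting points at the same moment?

They coincide at every common multiple of the periods; the first is the LCM.
812 = 2^2 × 7 × 29
308 = 2^2 × 7 × 11
LCM(812, 308) = 2^2 × 7 × 11 × 29 = 8932.

8932 hours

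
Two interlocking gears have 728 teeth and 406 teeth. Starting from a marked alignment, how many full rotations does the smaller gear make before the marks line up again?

They are all back at their starting positions together after one LCM of the periods.
728 = 2^3 × 7 × 13
406 = 2 × 7 × 29
LCM(728, 406) = 2^3 × 7 × 13 × 29 = 21112.
Rotations for period 406: 21112 / 406 = 52.

52 rotations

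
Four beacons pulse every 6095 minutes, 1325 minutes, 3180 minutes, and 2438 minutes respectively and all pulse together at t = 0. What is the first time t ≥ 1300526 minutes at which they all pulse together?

Joint pulses occur at multiples of LCM(6095, 1325, 3180, 2438).
6095 = 5 × 23 × 53
1325 = 5^2 × 53
3180 = 2^2 × 3 × 5 × 53
2438 = 2 × 23 × 53
LCM(6095, 1325, 3180, 2438) = 2^2 × 3 × 5^2 × 23 × 53 = 365700.
Smallest multiple of 365700 that is ≥ 1300526: ⌈1300526/365700⌉ × 365700 = 4 × 365700 = 1462800.

1462800 minutes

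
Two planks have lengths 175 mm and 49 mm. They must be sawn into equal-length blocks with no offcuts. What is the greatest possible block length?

7 mm

This is the greatest common divisor of 175 and 49.
175 = 5^2 × 7
49 = 7^2
gcd(175, 49) = 7.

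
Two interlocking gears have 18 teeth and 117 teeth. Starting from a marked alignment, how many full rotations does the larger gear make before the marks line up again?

2 rotations

All finish a whole number of cycles simultaneously at t = LCM of the periods.
18 = 2 × 3^2
117 = 3^2 × 13
LCM(18, 117) = 2 × 3^2 × 13 = 234.
Rotations for period 117: 234 / 117 = 2.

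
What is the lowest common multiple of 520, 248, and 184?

520 = 2^3 × 5 × 13
248 = 2^3 × 31
184 = 2^3 × 23
LCM(520, 248, 184) = 2^3 × 5 × 13 × 23 × 31 = 370760.

370760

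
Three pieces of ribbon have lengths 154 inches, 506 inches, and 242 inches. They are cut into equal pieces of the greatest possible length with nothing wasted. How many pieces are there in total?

Piece length = gcd(154, 506, 242).
154 = 2 × 7 × 11
506 = 2 × 11 × 23
242 = 2 × 11^2
gcd(154, 506, 242) = 2 × 11 = 22.
Total pieces = 154/22 + 506/22 + 242/22 = 7 + 23 + 11 = 41.

41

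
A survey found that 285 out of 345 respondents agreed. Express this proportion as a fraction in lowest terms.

19/23

285 = 3 × 5 × 19
345 = 3 × 5 × 23
gcd(285, 345) = 3 × 5 = 15.
Divide numerator and denominator by 15: 285/345 = 19/23.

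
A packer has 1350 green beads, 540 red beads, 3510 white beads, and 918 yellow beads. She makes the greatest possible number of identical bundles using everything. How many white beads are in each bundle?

Number of bundles = gcd(1350, 540, 3510, 918).
1350 = 2 × 3^3 × 5^2
540 = 2^2 × 3^3 × 5
3510 = 2 × 3^3 × 5 × 13
918 = 2 × 3^3 × 17
gcd(1350, 540, 3510, 918) = 2 × 3^3 = 54.
white beads per bundle = 3510 / 54 = 65.

65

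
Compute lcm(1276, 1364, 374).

672452

1276 = 2^2 × 11 × 29
1364 = 2^2 × 11 × 31
374 = 2 × 11 × 17
LCM(1276, 1364, 374) = 2^2 × 11 × 17 × 29 × 31 = 672452.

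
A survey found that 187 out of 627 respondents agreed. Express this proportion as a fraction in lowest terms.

187 = 11 × 17
627 = 3 × 11 × 19
gcd(187, 627) = 11.
Divide numerator and denominator by 11: 187/627 = 17/57.

17/57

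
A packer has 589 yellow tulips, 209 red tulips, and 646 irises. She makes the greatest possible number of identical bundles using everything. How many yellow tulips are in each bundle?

31

Number of bundles = gcd(589, 209, 646).
589 = 19 × 31
209 = 11 × 19
646 = 2 × 17 × 19
gcd(589, 209, 646) = 19.
yellow tulips per bundle = 589 / 19 = 31.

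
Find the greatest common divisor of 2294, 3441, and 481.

2294 = 2 × 31 × 37
3441 = 3 × 31 × 37
481 = 13 × 37
gcd(2294, 3441, 481) = 37.

37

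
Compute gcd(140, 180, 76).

140 = 2^2 × 5 × 7
180 = 2^2 × 3^2 × 5
76 = 2^2 × 19
gcd(140, 180, 76) = 2^2 = 4.

4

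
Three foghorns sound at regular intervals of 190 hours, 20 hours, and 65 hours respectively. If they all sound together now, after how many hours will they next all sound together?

4940 hours

They coincide at every common multiple of the periods; the first is the LCM.
190 = 2 × 5 × 19
20 = 2^2 × 5
65 = 5 × 13
LCM(190, 20, 65) = 2^2 × 5 × 13 × 19 = 4940.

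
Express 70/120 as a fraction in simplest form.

7/12

70 = 2 × 5 × 7
120 = 2^3 × 3 × 5
gcd(70, 120) = 2 × 5 = 10.
Divide numerator and denominator by 10: 70/120 = 7/12.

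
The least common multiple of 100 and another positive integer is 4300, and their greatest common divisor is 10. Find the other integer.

430

gcd × lcm = product of the two integers, so the other integer is (10 × 4300) / 100 = 430.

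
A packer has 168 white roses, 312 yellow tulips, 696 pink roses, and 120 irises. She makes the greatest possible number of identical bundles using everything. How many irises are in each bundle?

Number of bundles = gcd(168, 312, 696, 120).
168 = 2^3 × 3 × 7
312 = 2^3 × 3 × 13
696 = 2^3 × 3 × 29
120 = 2^3 × 3 × 5
gcd(168, 312, 696, 120) = 2^3 × 3 = 24.
irises per bundle = 120 / 24 = 5.

5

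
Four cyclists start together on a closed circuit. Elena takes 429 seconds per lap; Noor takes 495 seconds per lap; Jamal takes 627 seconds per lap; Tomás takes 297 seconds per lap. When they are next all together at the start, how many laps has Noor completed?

741 laps

They are all back at their starting positions together after one LCM of the periods.
429 = 3 × 11 × 13
495 = 3^2 × 5 × 11
627 = 3 × 11 × 19
297 = 3^3 × 11
LCM(429, 495, 627, 297) = 3^3 × 5 × 11 × 13 × 19 = 366795.
Laps for period 495: 366795 / 495 = 741.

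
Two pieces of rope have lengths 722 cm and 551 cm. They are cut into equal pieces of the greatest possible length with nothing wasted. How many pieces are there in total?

Piece length = gcd(722, 551).
722 = 2 × 19^2
551 = 19 × 29
gcd(722, 551) = 19.
Total pieces = 722/19 + 551/19 = 38 + 29 = 67.

67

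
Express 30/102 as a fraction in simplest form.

5/17

30 = 2 × 3 × 5
102 = 2 × 3 × 17
gcd(30, 102) = 2 × 3 = 6.
Divide numerator and denominator by 6: 30/102 = 5/17.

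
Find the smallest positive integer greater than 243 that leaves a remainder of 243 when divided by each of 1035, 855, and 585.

255888

N − 243 must be a common multiple of 1035, 855, and 585.
1035 = 3^2 × 5 × 23
855 = 3^2 × 5 × 19
585 = 3^2 × 5 × 13
LCM(1035, 855, 585) = 3^2 × 5 × 13 × 19 × 23 = 255645.
Smallest N > 243 is LCM + 243 = 255645 + 243 = 255888.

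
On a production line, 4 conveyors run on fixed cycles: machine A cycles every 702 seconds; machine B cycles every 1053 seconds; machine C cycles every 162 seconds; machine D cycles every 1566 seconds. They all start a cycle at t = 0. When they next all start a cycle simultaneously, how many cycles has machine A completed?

The first common completion time is the LCM of the periods.
702 = 2 × 3^3 × 13
1053 = 3^4 × 13
162 = 2 × 3^4
1566 = 2 × 3^3 × 29
LCM(702, 1053, 162, 1566) = 2 × 3^4 × 13 × 29 = 61074.
Cycles for period 702: 61074 / 702 = 87.

87 cycles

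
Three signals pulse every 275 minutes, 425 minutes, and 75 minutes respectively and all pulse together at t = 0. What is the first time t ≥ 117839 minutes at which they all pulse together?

126225 minutes

Joint pulses occur at multiples of LCM(275, 425, 75).
275 = 5^2 × 11
425 = 5^2 × 17
75 = 3 × 5^2
LCM(275, 425, 75) = 3 × 5^2 × 11 × 17 = 14025.
Smallest multiple of 14025 that is ≥ 117839: ⌈117839/14025⌉ × 14025 = 9 × 14025 = 126225.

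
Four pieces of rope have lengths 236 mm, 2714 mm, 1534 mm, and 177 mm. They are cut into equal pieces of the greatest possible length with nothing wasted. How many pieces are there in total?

Piece length = gcd(236, 2714, 1534, 177).
236 = 2^2 × 59
2714 = 2 × 23 × 59
1534 = 2 × 13 × 59
177 = 3 × 59
gcd(236, 2714, 1534, 177) = 59.
Total pieces = 236/59 + 2714/59 + 1534/59 + 177/59 = 4 + 46 + 26 + 3 = 79.

79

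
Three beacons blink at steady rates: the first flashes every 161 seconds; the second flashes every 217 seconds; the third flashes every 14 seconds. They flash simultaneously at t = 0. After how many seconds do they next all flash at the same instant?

We need the least common multiple of the intervals.
161 = 7 × 23
217 = 7 × 31
14 = 2 × 7
LCM(161, 217, 14) = 2 × 7 × 23 × 31 = 9982.

9982 seconds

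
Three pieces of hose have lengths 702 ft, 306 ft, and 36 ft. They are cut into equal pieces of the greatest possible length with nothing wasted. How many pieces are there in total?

58

Piece length = gcd(702, 306, 36).
702 = 2 × 3^3 × 13
306 = 2 × 3^2 × 17
36 = 2^2 × 3^2
gcd(702, 306, 36) = 2 × 3^2 = 18.
Total pieces = 702/18 + 306/18 + 36/18 = 39 + 17 + 2 = 58.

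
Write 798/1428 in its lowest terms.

19/34

798 = 2 × 3 × 7 × 19
1428 = 2^2 × 3 × 7 × 17
gcd(798, 1428) = 2 × 3 × 7 = 42.
Divide numerator and denominator by 42: 798/1428 = 19/34.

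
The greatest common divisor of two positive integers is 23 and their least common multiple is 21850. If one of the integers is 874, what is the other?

575

For two integers, gcd × lcm = product, so the other is (23 × 21850) / 874 = 502550 / 874 = 575.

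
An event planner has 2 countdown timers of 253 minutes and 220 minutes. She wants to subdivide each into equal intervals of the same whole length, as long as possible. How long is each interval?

11 minutes

The interval must divide each timer length; the longest such is the gcd.
253 = 11 × 23
220 = 2^2 × 5 × 11
gcd(253, 220) = 11.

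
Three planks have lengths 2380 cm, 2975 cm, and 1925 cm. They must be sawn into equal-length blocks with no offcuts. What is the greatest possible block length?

35 cm

The block length must divide every plank, so the greatest is gcd(2380, 2975, 1925).
2380 = 2^2 × 5 × 7 × 17
2975 = 5^2 × 7 × 17
1925 = 5^2 × 7 × 11
gcd(2380, 2975, 1925) = 5 × 7 = 35.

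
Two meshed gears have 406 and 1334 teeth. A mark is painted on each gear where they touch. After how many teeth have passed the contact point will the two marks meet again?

9338 teeth

They coincide at every common multiple of the periods; the first is the LCM.
406 = 2 × 7 × 29
1334 = 2 × 23 × 29
LCM(406, 1334) = 2 × 7 × 23 × 29 = 9338.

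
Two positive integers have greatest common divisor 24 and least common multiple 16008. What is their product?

384192

For any two positive integers, gcd × lcm = product = 24 × 16008 = 384192.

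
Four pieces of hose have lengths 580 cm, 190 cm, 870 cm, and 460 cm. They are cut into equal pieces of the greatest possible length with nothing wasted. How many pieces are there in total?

Piece length = gcd(580, 190, 870, 460).
580 = 2^2 × 5 × 29
190 = 2 × 5 × 19
870 = 2 × 3 × 5 × 29
460 = 2^2 × 5 × 23
gcd(580, 190, 870, 460) = 2 × 5 = 10.
Total pieces = 580/10 + 190/10 + 870/10 + 460/10 = 58 + 19 + 87 + 46 = 210.

210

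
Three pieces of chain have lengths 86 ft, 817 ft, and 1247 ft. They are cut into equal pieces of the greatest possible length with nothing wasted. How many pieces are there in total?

Piece length = gcd(86, 817, 1247).
86 = 2 × 43
817 = 19 × 43
1247 = 29 × 43
gcd(86, 817, 1247) = 43.
Total pieces = 86/43 + 817/43 + 1247/43 = 2 + 19 + 29 = 50.

50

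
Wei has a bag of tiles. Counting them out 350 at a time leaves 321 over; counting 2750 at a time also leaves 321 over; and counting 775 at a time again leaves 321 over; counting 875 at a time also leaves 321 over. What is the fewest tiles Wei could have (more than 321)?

N − 321 must be a common multiple of 350, 2750, 775, and 875.
350 = 2 × 5^2 × 7
2750 = 2 × 5^3 × 11
775 = 5^2 × 31
875 = 5^3 × 7
LCM(350, 2750, 775, 875) = 2 × 5^3 × 7 × 11 × 31 = 596750.
Smallest N > 321 is LCM + 321 = 596750 + 321 = 597071.

597071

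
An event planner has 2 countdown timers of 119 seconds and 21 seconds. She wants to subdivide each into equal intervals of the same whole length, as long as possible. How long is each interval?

The interval must divide each timer length; the longest such is the gcd.
119 = 7 × 17
21 = 3 × 7
gcd(119, 21) = 7.

7 seconds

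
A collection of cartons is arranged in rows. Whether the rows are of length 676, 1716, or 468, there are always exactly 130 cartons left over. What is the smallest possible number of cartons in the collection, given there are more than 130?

67054

N − 130 must be a common multiple of 676, 1716, and 468.
676 = 2^2 × 13^2
1716 = 2^2 × 3 × 11 × 13
468 = 2^2 × 3^2 × 13
LCM(676, 1716, 468) = 2^2 × 3^2 × 11 × 13^2 = 66924.
Smallest N > 130 is LCM + 130 = 66924 + 130 = 67054.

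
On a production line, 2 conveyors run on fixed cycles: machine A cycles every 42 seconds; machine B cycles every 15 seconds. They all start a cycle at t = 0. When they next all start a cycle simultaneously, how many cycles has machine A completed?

The first common completion time is the LCM of the periods.
42 = 2 × 3 × 7
15 = 3 × 5
LCM(42, 15) = 2 × 3 × 5 × 7 = 210.
Cycles for period 42: 210 / 42 = 5.

5 cycles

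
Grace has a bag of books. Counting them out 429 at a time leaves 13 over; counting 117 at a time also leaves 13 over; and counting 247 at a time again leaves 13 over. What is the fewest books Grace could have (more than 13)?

24466

N − 13 must be a common multiple of 429, 117, and 247.
429 = 3 × 11 × 13
117 = 3^2 × 13
247 = 13 × 19
LCM(429, 117, 247) = 3^2 × 11 × 13 × 19 = 24453.
Smallest N > 13 is LCM + 13 = 24453 + 13 = 24466.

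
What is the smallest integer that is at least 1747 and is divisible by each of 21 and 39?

The integer must be a common multiple of 21 and 39, so a multiple of their LCM.
21 = 3 × 7
39 = 3 × 13
LCM(21, 39) = 3 × 7 × 13 = 273.
Smallest multiple of 273 that is ≥ 1747: ⌈1747/273⌉ × 273 = 7 × 273 = 1911.

1911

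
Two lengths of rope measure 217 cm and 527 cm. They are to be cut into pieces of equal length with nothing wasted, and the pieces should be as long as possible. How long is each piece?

The greatest length dividing all of 217 and 527 is their gcd.
217 = 7 × 31
527 = 17 × 31
gcd(217, 527) = 31.

31 cm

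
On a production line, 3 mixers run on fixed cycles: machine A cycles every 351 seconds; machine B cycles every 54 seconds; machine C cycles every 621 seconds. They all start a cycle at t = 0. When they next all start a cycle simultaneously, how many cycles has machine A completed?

46 cycles

The first common completion time is the LCM of the periods.
351 = 3^3 × 13
54 = 2 × 3^3
621 = 3^3 × 23
LCM(351, 54, 621) = 2 × 3^3 × 13 × 23 = 16146.
Cycles for period 351: 16146 / 351 = 46.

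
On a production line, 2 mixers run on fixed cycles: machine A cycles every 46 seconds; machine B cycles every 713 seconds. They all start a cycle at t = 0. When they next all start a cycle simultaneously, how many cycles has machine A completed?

The first common completion time is the LCM of the periods.
46 = 2 × 23
713 = 23 × 31
LCM(46, 713) = 2 × 23 × 31 = 1426.
Cycles for period 46: 1426 / 46 = 31.

31 cycles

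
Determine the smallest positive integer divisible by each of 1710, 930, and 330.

1710 = 2 × 3^2 × 5 × 19
930 = 2 × 3 × 5 × 31
330 = 2 × 3 × 5 × 11
LCM(1710, 930, 330) = 2 × 3^2 × 5 × 11 × 19 × 31 = 583110.

583110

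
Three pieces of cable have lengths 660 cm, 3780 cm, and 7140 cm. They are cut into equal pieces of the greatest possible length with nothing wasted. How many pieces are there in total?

Piece length = gcd(660, 3780, 7140).
660 = 2^2 × 3 × 5 × 11
3780 = 2^2 × 3^3 × 5 × 7
7140 = 2^2 × 3 × 5 × 7 × 17
gcd(660, 3780, 7140) = 2^2 × 3 × 5 = 60.
Total pieces = 660/60 + 3780/60 + 7140/60 = 11 + 63 + 119 = 193.

193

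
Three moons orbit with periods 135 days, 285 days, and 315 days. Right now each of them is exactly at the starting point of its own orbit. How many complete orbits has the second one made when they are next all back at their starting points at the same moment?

63 orbits

The first common completion time is the LCM of the periods.
135 = 3^3 × 5
285 = 3 × 5 × 19
315 = 3^2 × 5 × 7
LCM(135, 285, 315) = 3^3 × 5 × 7 × 19 = 17955.
Orbits for period 285: 17955 / 285 = 63.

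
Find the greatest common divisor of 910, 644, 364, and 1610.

14

910 = 2 × 5 × 7 × 13
644 = 2^2 × 7 × 23
364 = 2^2 × 7 × 13
1610 = 2 × 5 × 7 × 23
gcd(910, 644, 364, 1610) = 2 × 7 = 14.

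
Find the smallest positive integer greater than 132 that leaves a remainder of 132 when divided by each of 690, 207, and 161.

N − 132 must be a common multiple of 690, 207, and 161.
690 = 2 × 3 × 5 × 23
207 = 3^2 × 23
161 = 7 × 23
LCM(690, 207, 161) = 2 × 3^2 × 5 × 7 × 23 = 14490.
Smallest N > 132 is LCM + 132 = 14490 + 132 = 14622.

14622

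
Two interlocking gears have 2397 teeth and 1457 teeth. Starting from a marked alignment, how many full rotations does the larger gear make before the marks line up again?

All finish a whole number of cycles simultaneously at t = LCM of the periods.
2397 = 3 × 17 × 47
1457 = 31 × 47
LCM(2397, 1457) = 3 × 17 × 31 × 47 = 74307.
Rotations for period 2397: 74307 / 2397 = 31.

31 rotations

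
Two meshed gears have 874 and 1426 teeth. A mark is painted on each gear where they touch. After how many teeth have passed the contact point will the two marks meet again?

They coincide at every common multiple of the periods; the first is the LCM.
874 = 2 × 19 × 23
1426 = 2 × 23 × 31
LCM(874, 1426) = 2 × 19 × 23 × 31 = 27094.

27094 teeth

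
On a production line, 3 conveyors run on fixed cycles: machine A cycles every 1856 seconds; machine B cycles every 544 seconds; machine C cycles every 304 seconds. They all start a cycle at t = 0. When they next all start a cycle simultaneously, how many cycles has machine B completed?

The first common completion time is the LCM of the periods.
1856 = 2^6 × 29
544 = 2^5 × 17
304 = 2^4 × 19
LCM(1856, 544, 304) = 2^6 × 17 × 19 × 29 = 599488.
Cycles for period 544: 599488 / 544 = 1102.

1102 cycles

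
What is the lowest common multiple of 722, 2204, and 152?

722 = 2 × 19^2
2204 = 2^2 × 19 × 29
152 = 2^3 × 19
LCM(722, 2204, 152) = 2^3 × 19^2 × 29 = 83752.

83752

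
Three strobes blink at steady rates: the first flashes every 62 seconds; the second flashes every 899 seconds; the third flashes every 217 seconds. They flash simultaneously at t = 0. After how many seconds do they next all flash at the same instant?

The first simultaneous occurrence is after LCM of the individual periods.
62 = 2 × 31
899 = 29 × 31
217 = 7 × 31
LCM(62, 899, 217) = 2 × 7 × 29 × 31 = 12586.

12586 seconds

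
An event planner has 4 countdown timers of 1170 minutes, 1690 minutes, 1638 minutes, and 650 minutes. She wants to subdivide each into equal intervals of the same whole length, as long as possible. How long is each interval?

The interval must divide each timer length; the longest such is the gcd.
1170 = 2 × 3^2 × 5 × 13
1690 = 2 × 5 × 13^2
1638 = 2 × 3^2 × 7 × 13
650 = 2 × 5^2 × 13
gcd(1170, 1690, 1638, 650) = 2 × 13 = 26.

26 minutes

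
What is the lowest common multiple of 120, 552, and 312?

120 = 2^3 × 3 × 5
552 = 2^3 × 3 × 23
312 = 2^3 × 3 × 13
LCM(120, 552, 312) = 2^3 × 3 × 5 × 13 × 23 = 35880.

35880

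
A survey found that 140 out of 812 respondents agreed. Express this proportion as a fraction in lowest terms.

140 = 2^2 × 5 × 7
812 = 2^2 × 7 × 29
gcd(140, 812) = 2^2 × 7 = 28.
Divide numerator and denominator by 28: 140/812 = 5/29.

5/29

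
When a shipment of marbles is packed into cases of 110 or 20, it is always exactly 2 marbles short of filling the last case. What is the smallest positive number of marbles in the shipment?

218

Being 2 short of a full case of size k means N ≡ −2 (mod k), i.e. N + 2 is a multiple of each size.
110 = 2 × 5 × 11
20 = 2^2 × 5
LCM(110, 20) = 2^2 × 5 × 11 = 220.
Smallest positive N is 220 − 2 = 218.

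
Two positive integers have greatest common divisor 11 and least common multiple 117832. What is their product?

1296152

For any two positive integers, gcd × lcm = product = 11 × 117832 = 1296152.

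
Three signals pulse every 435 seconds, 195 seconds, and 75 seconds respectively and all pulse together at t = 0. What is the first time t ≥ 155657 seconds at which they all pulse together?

169650 seconds

Joint pulses occur at multiples of LCM(435, 195, 75).
435 = 3 × 5 × 29
195 = 3 × 5 × 13
75 = 3 × 5^2
LCM(435, 195, 75) = 3 × 5^2 × 13 × 29 = 28275.
Smallest multiple of 28275 that is ≥ 155657: ⌈155657/28275⌉ × 28275 = 6 × 28275 = 169650.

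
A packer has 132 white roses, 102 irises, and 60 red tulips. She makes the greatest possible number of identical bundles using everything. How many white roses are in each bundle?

Number of bundles = gcd(132, 102, 60).
132 = 2^2 × 3 × 11
102 = 2 × 3 × 17
60 = 2^2 × 3 × 5
gcd(132, 102, 60) = 2 × 3 = 6.
white roses per bundle = 132 / 6 = 22.

22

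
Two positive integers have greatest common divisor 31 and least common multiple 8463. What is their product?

For any two positive integers, gcd × lcm = product = 31 × 8463 = 262353.

262353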